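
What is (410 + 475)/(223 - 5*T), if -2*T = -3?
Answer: 1770/431 ≈ 4.1067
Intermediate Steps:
T = 3/2 (T = -½*(-3) = 3/2 ≈ 1.5000)
(410 + 475)/(223 - 5*T) = (410 + 475)/(223 - 5*3/2) = 885/(223 - 15/2) = 885/(431/2) = 885*(2/431) = 1770/431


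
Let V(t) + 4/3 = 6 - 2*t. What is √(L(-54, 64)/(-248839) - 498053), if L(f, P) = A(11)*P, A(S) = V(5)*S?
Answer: I*√277558768217612829/746517 ≈ 705.73*I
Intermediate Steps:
V(t) = 14/3 - 2*t (V(t) = -4/3 + (6 - 2*t) = 14/3 - 2*t)
A(S) = -16*S/3 (A(S) = (14/3 - 2*5)*S = (14/3 - 10)*S = -16*S/3)
L(f, P) = -176*P/3 (L(f, P) = (-16/3*11)*P = -176*P/3)
√(L(-54, 64)/(-248839) - 498053) = √(-176/3*64/(-248839) - 498053) = √(-11264/3*(-1/248839) - 498053) = √(11264/746517 - 498053) = √(-371805020137/746517) = I*√277558768217612829/746517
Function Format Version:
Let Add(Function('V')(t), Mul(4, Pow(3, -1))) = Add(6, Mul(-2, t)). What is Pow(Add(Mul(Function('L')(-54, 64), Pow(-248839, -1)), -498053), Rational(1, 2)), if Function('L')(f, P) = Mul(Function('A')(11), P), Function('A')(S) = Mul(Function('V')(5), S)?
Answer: Mul(Rational(1, 746517), I, Pow(277558768217612829, Rational(1, 2))) ≈ Mul(705.73, I)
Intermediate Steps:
Function('V')(t) = Add(Rational(14, 3), Mul(-2, t)) (Function('V')(t) = Add(Rational(-4, 3), Add(6, Mul(-2, t))) = Add(Rational(14, 3), Mul(-2, t)))
Function('A')(S) = Mul(Rational(-16, 3), S) (Function('A')(S) = Mul(Add(Rational(14, 3), Mul(-2, 5)), S) = Mul(Add(Rational(14, 3), -10), S) = Mul(Rational(-16, 3), S))
Function('L')(f, P) = Mul(Rational(-176, 3), P) (Function('L')(f, P) = Mul(Mul(Rational(-16, 3), 11), P) = Mul(Rational(-176, 3), P))
Pow(Add(Mul(Function('L')(-54, 64), Pow(-248839, -1)), -498053), Rational(1, 2)) = Pow(Add(Mul(Mul(Rational(-176, 3), 64), Pow(-248839, -1)), -498053), Rational(1, 2)) = Pow(Add(Mul(Rational(-11264, 3), Rational(-1, 248839)), -498053), Rational(1, 2)) = Pow(Add(Rational(11264, 746517), -498053), Rational(1, 2)) = Pow(Rational(-371805020137, 746517), Rational(1, 2)) = Mul(Rational(1, 746517), I, Pow(277558768217612829, Rational(1, 2)))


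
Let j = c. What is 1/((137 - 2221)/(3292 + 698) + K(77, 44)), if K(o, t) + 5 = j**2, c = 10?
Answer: 1995/188483 ≈ 0.010585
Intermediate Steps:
j = 10
K(o, t) = 95 (K(o, t) = -5 + 10**2 = -5 + 100 = 95)
1/((137 - 2221)/(3292 + 698) + K(77, 44)) = 1/((137 - 2221)/(3292 + 698) + 95) = 1/(-2084/3990 + 95) = 1/(-2084*1/3990 + 95) = 1/(-1042/1995 + 95) = 1/(188483/1995) = 1995/188483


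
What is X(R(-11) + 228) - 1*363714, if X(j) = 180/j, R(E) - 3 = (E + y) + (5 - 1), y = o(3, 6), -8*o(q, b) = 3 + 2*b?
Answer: -646318338/1777 ≈ -3.6371e+5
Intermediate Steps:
o(q, b) = -3/8 - b/4 (o(q, b) = -(3 + 2*b)/8 = -3/8 - b/4)
y = -15/8 (y = -3/8 - ¼*6 = -3/8 - 3/2 = -15/8 ≈ -1.8750)
R(E) = 41/8 + E (R(E) = 3 + ((E - 15/8) + (5 - 1)) = 3 + ((-15/8 + E) + 4) = 3 + (17/8 + E) = 41/8 + E)
X(R(-11) + 228) - 1*363714 = 180/((41/8 - 11) + 228) - 1*363714 = 180/(-47/8 + 228) - 363714 = 180/(1777/8) - 363714 = 180*(8/1777) - 363714 = 1440/1777 - 363714 = -646318338/1777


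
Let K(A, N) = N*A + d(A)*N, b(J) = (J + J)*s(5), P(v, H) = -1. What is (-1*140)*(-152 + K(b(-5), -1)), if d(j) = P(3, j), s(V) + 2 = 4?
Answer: 18340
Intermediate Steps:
s(V) = 2 (s(V) = -2 + 4 = 2)
b(J) = 4*J (b(J) = (J + J)*2 = (2*J)*2 = 4*J)
d(j) = -1
K(A, N) = -N + A*N (K(A, N) = N*A - N = A*N - N = -N + A*N)
(-1*140)*(-152 + K(b(-5), -1)) = (-1*140)*(-152 - (-1 + 4*(-5))) = -140*(-152 - (-1 - 20)) = -140*(-152 - 1*(-21)) = -140*(-152 + 21) = -140*(-131) = 18340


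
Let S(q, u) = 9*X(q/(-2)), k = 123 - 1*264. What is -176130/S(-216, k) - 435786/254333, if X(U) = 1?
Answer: -4977732596/254333 ≈ -19572.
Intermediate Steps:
k = -141 (k = 123 - 264 = -141)
S(q, u) = 9 (S(q, u) = 9*1 = 9)
-176130/S(-216, k) - 435786/254333 = -176130/9 - 435786/254333 = -176130*⅑ - 435786*1/254333 = -19570 - 435786/254333 = -4977732596/254333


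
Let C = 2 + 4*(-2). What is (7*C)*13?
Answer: -546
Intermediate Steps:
C = -6 (C = 2 - 8 = -6)
(7*C)*13 = (7*(-6))*13 = -42*13 = -546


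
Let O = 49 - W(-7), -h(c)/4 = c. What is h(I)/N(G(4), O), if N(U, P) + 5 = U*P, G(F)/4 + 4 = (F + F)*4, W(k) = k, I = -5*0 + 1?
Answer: -4/6267 ≈ -0.00063826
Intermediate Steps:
I = 1 (I = 0 + 1 = 1)
h(c) = -4*c
O = 56 (O = 49 - 1*(-7) = 49 + 7 = 56)
G(F) = -16 + 32*F (G(F) = -16 + 4*((F + F)*4) = -16 + 4*((2*F)*4) = -16 + 4*(8*F) = -16 + 32*F)
N(U, P) = -5 + P*U (N(U, P) = -5 + U*P = -5 + P*U)
h(I)/N(G(4), O) = (-4*1)/(-5 + 56*(-16 + 32*4)) = -4/(-5 + 56*(-16 + 128)) = -4/(-5 + 56*112) = -4/(-5 + 6272) = -4/6267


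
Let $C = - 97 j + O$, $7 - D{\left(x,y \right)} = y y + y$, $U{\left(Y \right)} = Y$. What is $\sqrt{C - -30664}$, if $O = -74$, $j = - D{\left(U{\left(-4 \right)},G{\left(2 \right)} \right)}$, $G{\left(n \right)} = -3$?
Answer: $\sqrt{30687} \approx 175.18$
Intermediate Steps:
$D{\left(x,y \right)} = 7 - y - y^{2}$ ($D{\left(x,y \right)} = 7 - \left(y y + y\right) = 7 - \left(y^{2} + y\right) = 7 - \left(y + y^{2}\right) = 7 - y - y^{2}$)
$j = -1$ ($j = - (7 - -3 - \left(-3\right)^{2}) = - (7 + 3 - 9) = \left(-1\right) 1 = -1$)
$C = 23$ ($C = \left(-97\right) \left(-1\right) - 74 = 97 - 74 = 23$)
$\sqrt{C - -30664} = \sqrt{23 - -30664} = \sqrt{23 + 30664} = \sqrt{30687}$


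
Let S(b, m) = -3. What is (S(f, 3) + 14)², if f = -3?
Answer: 121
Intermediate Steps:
(S(f, 3) + 14)² = (-3 + 14)² = 11² = 121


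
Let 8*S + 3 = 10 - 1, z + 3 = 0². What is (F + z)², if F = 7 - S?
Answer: 169/16 ≈ 10.563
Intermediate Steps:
z = -3 (z = -3 + 0² = -3 + 0 = -3)
S = ¾ (S = -3/8 + (10 - 1)/8 = -3/8 + (⅛)*9 = -3/8 + 9/8 = ¾ ≈ 0.75000)
F = 25/4 (F = 7 - 1*¾ = 7 - ¾ = 25/4 ≈ 6.2500)
(F + z)² = (25/4 - 3)² = (13/4)² = 169/16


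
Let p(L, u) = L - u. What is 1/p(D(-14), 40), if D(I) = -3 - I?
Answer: -1/29 ≈ -0.034483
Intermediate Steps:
1/p(D(-14), 40) = 1/((-3 - 1*(-14)) - 1*40) = 1/((-3 + 14) - 40) = 1/(11 - 40) = 1/(-29) = -1/29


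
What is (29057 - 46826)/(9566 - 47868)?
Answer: 17769/38302 ≈ 0.46392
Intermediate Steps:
(29057 - 46826)/(9566 - 47868) = -17769/(-38302) = -17769*(-1/38302) = 17769/38302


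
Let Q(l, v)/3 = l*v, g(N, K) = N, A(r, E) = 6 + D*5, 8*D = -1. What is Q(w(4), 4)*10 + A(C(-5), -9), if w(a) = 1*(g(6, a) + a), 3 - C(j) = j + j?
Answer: 9643/8 ≈ 1205.4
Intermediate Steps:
D = -⅛ (D = (⅛)*(-1) = -⅛ ≈ -0.12500)
C(j) = 3 - 2*j (C(j) = 3 - (j + j) = 3 - 2*j)
A(r, E) = 43/8 (A(r, E) = 6 - ⅛*5 = 6 - 5/8 = 43/8)
w(a) = 6 + a (w(a) = 1*(6 + a) = 6 + a)
Q(l, v) = 3*l*v (Q(l, v) = 3*(l*v) = 3*l*v)
Q(w(4), 4)*10 + A(C(-5), -9) = (3*(6 + 4)*4)*10 + 43/8 = (3*10*4)*10 + 43/8 = 120*10 + 43/8 = 1200 + 43/8 = 9643/8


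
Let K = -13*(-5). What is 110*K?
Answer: 7150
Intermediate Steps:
K = 65
110*K = 110*65 = 7150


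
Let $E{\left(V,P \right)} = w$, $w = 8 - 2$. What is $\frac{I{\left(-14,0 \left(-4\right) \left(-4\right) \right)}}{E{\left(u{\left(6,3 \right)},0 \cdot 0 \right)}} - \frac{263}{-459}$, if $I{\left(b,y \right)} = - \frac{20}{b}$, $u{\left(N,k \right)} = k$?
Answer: $\frac{2606}{3213} \approx 0.81108$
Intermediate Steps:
$w = 6$
$E{\left(V,P \right)} = 6$
$\frac{I{\left(-14,0 \left(-4\right) \left(-4\right) \right)}}{E{\left(u{\left(6,3 \right)},0 \cdot 0 \right)}} - \frac{263}{-459} = \frac{\left(-20\right) \frac{1}{-14}}{6} - \frac{263}{-459} = \left(-20\right) \left(- \frac{1}{14}\right) \frac{1}{6} - - \frac{263}{459} = \frac{10}{7} \cdot \frac{1}{6} + \frac{263}{459} = \frac{5}{21} + \frac{263}{459} = \frac{2606}{3213}$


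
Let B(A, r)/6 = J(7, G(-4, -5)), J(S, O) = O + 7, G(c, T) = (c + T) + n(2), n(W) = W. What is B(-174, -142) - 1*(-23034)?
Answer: 23034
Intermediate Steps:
G(c, T) = 2 + T + c (G(c, T) = (c + T) + 2 = (T + c) + 2 = 2 + T + c)
J(S, O) = 7 + O
B(A, r) = 0 (B(A, r) = 6*(7 + (2 - 5 - 4)) = 6*(7 - 7) = 6*0 = 0)
B(-174, -142) - 1*(-23034) = 0 - 1*(-23034) = 0 + 23034 = 23034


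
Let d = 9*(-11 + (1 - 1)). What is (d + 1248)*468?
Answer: 537732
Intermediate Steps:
d = -99 (d = 9*(-11 + 0) = 9*(-11) = -99)
(d + 1248)*468 = (-99 + 1248)*468 = 1149*468 = 537732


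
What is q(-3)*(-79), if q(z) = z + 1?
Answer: 158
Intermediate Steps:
q(z) = 1 + z
q(-3)*(-79) = (1 - 3)*(-79) = -2*(-79) = 158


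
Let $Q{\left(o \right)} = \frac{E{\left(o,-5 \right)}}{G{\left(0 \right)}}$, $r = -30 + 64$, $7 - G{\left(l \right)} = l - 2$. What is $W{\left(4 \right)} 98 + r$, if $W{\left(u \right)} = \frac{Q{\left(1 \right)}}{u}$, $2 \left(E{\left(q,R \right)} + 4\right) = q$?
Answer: $\frac{881}{36} \approx 24.472$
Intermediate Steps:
$G{\left(l \right)} = 9 - l$ ($G{\left(l \right)} = 7 - \left(l - 2\right) = 7 - \left(-2 + l\right) = 9 - l$)
$E{\left(q,R \right)} = -4 + \frac{q}{2}$
$r = 34$
$Q{\left(o \right)} = - \frac{4}{9} + \frac{o}{18}$ ($Q{\left(o \right)} = \frac{-4 + \frac{o}{2}}{9 - 0} = \frac{-4 + \frac{o}{2}}{9 + 0} = \frac{-4 + \frac{o}{2}}{9} = \left(-4 + \frac{o}{2}\right) \frac{1}{9} = - \frac{4}{9} + \frac{o}{18}$)
$W{\left(u \right)} = - \frac{7}{18 u}$ ($W{\left(u \right)} = \frac{- \frac{4}{9} + \frac{1}{18} \cdot 1}{u} = \frac{- \frac{4}{9} + \frac{1}{18}}{u} = - \frac{7}{18 u}$)
$W{\left(4 \right)} 98 + r = - \frac{7}{18 \cdot 4} \cdot 98 + 34 = \left(- \frac{7}{18}\right) \frac{1}{4} \cdot 98 + 34 = \left(- \frac{7}{72}\right) 98 + 34 = - \frac{343}{36} + 34 = \frac{881}{36}$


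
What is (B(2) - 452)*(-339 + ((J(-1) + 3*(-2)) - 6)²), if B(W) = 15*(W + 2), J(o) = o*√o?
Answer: 76832 - 9408*I ≈ 76832.0 - 9408.0*I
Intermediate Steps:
J(o) = o^(3/2)
B(W) = 30 + 15*W (B(W) = 15*(2 + W) = 30 + 15*W)
(B(2) - 452)*(-339 + ((J(-1) + 3*(-2)) - 6)²) = ((30 + 15*2) - 452)*(-339 + (((-1)^(3/2) + 3*(-2)) - 6)²) = ((30 + 30) - 452)*(-339 + ((-I - 6) - 6)²) = (60 - 452)*(-339 + ((-6 - I) - 6)²) = -392*(-339 + (-12 - I)²) = 132888 - 392*(-12 - I)²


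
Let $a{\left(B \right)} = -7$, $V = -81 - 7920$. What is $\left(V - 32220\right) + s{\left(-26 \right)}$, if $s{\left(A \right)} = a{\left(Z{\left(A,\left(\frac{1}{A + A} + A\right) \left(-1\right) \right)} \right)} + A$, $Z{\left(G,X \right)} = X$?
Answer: $-40254$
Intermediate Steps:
$V = -8001$ ($V = -81 - 7920 = -8001$)
$s{\left(A \right)} = -7 + A$
$\left(V - 32220\right) + s{\left(-26 \right)} = \left(-8001 - 32220\right) - 33 = -40221 - 33 = -40254$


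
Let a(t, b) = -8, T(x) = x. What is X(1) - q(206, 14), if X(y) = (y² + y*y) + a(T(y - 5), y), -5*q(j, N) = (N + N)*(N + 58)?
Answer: 1986/5 ≈ 397.20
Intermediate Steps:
q(j, N) = -2*N*(58 + N)/5 (q(j, N) = -(N + N)*(N + 58)/5 = -2*N*(58 + N)/5)
X(y) = -8 + 2*y² (X(y) = (y² + y*y) - 8 = (y² + y²) - 8 = 2*y² - 8 = -8 + 2*y²)
X(1) - q(206, 14) = (-8 + 2*1²) - (-2)*14*(58 + 14)/5 = (-8 + 2*1) - (-2)*14*72/5 = (-8 + 2) - 1*(-2016/5) = -6 + 2016/5 = 1986/5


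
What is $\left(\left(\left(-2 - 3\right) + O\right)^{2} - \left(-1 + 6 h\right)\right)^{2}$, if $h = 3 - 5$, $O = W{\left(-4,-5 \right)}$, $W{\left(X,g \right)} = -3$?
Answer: $5929$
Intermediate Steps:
$O = -3$
$h = -2$ ($h = 3 - 5 = -2$)
$\left(\left(\left(-2 - 3\right) + O\right)^{2} - \left(-1 + 6 h\right)\right)^{2} = \left(\left(\left(-2 - 3\right) - 3\right)^{2} + \left(\left(-6\right) \left(-2\right) + 1\right)\right)^{2} = \left(\left(-5 - 3\right)^{2} + \left(12 + 1\right)\right)^{2} = \left(\left(-8\right)^{2} + 13\right)^{2} = \left(64 + 13\right)^{2} = 77^{2} = 5929$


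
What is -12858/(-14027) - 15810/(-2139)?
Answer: 2680324/322621 ≈ 8.3080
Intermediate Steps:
-12858/(-14027) - 15810/(-2139) = -12858*(-1/14027) - 15810*(-1/2139) = 12858/14027 + 170/23 = 2680324/322621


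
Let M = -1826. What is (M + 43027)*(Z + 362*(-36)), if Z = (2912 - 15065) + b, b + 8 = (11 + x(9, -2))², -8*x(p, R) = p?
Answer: -66173379311/64 ≈ -1.0340e+9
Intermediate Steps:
x(p, R) = -p/8
b = 5729/64 (b = -8 + (11 - ⅛*9)² = -8 + (11 - 9/8)² = -8 + (79/8)² = -8 + 6241/64 = 5729/64 ≈ 89.516)
Z = -772063/64 (Z = (2912 - 15065) + 5729/64 = -12153 + 5729/64 = -772063/64 ≈ -12063.)
(M + 43027)*(Z + 362*(-36)) = (-1826 + 43027)*(-772063/64 + 362*(-36)) = 41201*(-772063/64 - 13032) = 41201*(-1606111/64) = -66173379311/64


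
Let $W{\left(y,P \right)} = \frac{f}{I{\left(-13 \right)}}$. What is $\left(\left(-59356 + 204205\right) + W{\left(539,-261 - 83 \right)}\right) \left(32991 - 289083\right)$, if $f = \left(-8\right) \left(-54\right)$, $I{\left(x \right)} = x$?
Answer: $- \frac{482120079660}{13} \approx -3.7086 \cdot 10^{10}$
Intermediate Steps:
$f = 432$
$W{\left(y,P \right)} = - \frac{432}{13}$ ($W{\left(y,P \right)} = \frac{432}{-13} = 432 \left(- \frac{1}{13}\right) = - \frac{432}{13}$)
$\left(\left(-59356 + 204205\right) + W{\left(539,-261 - 83 \right)}\right) \left(32991 - 289083\right) = \left(\left(-59356 + 204205\right) - \frac{432}{13}\right) \left(32991 - 289083\right) = \left(144849 - \frac{432}{13}\right) \left(-256092\right) = \frac{1882605}{13} \left(-256092\right) = - \frac{482120079660}{13}$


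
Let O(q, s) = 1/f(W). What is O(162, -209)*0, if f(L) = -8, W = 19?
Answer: 0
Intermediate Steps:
O(q, s) = -⅛ (O(q, s) = 1/(-8) = -⅛)
O(162, -209)*0 = -⅛*0 = 0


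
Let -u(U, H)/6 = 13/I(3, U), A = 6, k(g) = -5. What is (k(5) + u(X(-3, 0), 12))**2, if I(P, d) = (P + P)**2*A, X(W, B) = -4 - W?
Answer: 37249/1296 ≈ 28.742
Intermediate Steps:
I(P, d) = 24*P**2 (I(P, d) = (P + P)**2*6 = (2*P)**2*6 = (4*P**2)*6 = 24*P**2)
u(U, H) = -13/36 (u(U, H) = -78/(24*3**2) = -78/(24*9) = -78/216 = -6*13/216 = -13/36)
(k(5) + u(X(-3, 0), 12))**2 = (-5 - 13/36)**2 = (-193/36)**2 = 37249/1296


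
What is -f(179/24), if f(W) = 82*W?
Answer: -7339/12 ≈ -611.58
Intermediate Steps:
-f(179/24) = -82*179/24 = -1*7339/12 = -7339/12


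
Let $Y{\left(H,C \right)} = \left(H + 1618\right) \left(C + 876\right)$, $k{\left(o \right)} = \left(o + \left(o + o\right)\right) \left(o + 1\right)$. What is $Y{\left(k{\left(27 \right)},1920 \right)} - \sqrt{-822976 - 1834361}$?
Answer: $10865256 - i \sqrt{2657337} \approx 1.0865 \cdot 10^{7} - 1630.1 i$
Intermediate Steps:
$k{\left(o \right)} = 3 o \left(1 + o\right)$ ($k{\left(o \right)} = \left(o + 2 o\right) \left(1 + o\right) = 3 o \left(1 + o\right)$)
$Y{\left(H,C \right)} = \left(876 + C\right) \left(1618 + H\right)$ ($Y{\left(H,C \right)} = \left(1618 + H\right) \left(876 + C\right) = \left(876 + C\right) \left(1618 + H\right)$)
$Y{\left(k{\left(27 \right)},1920 \right)} - \sqrt{-822976 - 1834361} = \left(1417368 + 876 \cdot 3 \cdot 27 \left(1 + 27\right) + 1618 \cdot 1920 + 1920 \cdot 3 \cdot 27 \left(1 + 27\right)\right) - \sqrt{-822976 - 1834361} = \left(1417368 + 876 \cdot 3 \cdot 27 \cdot 28 + 3106560 + 1920 \cdot 3 \cdot 27 \cdot 28\right) - \sqrt{-2657337} = \left(1417368 + 876 \cdot 2268 + 3106560 + 1920 \cdot 2268\right) - i \sqrt{2657337} = \left(1417368 + 1986768 + 3106560 + 4354560\right) - i \sqrt{2657337} = 10865256 - i \sqrt{2657337}$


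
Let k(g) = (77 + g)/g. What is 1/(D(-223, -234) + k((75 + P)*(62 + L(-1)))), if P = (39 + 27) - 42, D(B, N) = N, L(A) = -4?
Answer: -522/121619 ≈ -0.0042921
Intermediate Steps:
P = 24 (P = 66 - 42 = 24)
k(g) = (77 + g)/g
1/(D(-223, -234) + k((75 + P)*(62 + L(-1)))) = 1/(-234 + (77 + (75 + 24)*(62 - 4))/(((75 + 24)*(62 - 4)))) = 1/(-234 + (77 + 99*58)/((99*58))) = 1/(-234 + (77 + 5742)/5742) = 1/(-234 + (1/5742)*5819) = 1/(-234 + 529/522) = 1/(-121619/522) = -522/121619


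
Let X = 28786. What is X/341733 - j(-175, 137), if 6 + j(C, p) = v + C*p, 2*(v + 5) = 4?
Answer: 8196153058/341733 ≈ 23984.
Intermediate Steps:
v = -3 (v = -5 + (½)*4 = -5 + 2 = -3)
j(C, p) = -9 + C*p (j(C, p) = -6 + (-3 + C*p) = -9 + C*p)
X/341733 - j(-175, 137) = 28786/341733 - (-9 - 175*137) = 28786*(1/341733) - (-9 - 23975) = 28786/341733 - 1*(-23984) = 28786/341733 + 23984 = 8196153058/341733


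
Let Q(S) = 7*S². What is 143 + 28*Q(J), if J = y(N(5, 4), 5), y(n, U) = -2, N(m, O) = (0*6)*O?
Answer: 927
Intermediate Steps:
N(m, O) = 0 (N(m, O) = 0*O = 0)
J = -2
143 + 28*Q(J) = 143 + 28*(7*(-2)²) = 143 + 28*(7*4) = 143 + 28*28 = 143 + 784 = 927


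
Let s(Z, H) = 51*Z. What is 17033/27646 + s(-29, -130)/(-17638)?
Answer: 85329122/121905037 ≈ 0.69996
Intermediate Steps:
17033/27646 + s(-29, -130)/(-17638) = 17033/27646 + (51*(-29))/(-17638) = 17033*(1/27646) - 1479*(-1/17638) = 17033/27646 + 1479/17638 = 85329122/121905037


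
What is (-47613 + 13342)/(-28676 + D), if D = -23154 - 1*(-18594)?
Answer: 34271/33236 ≈ 1.0311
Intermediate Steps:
D = -4560 (D = -23154 + 18594 = -4560)
(-47613 + 13342)/(-28676 + D) = (-47613 + 13342)/(-28676 - 4560) = -34271/(-33236) = -34271*(-1/33236) = 34271/33236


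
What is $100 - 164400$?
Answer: $-164300$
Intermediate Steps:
$100 - 164400 = -164300$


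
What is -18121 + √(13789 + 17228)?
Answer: -18121 + 7*√633 ≈ -17945.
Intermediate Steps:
-18121 + √(13789 + 17228) = -18121 + √31017 = -18121 + 7*√633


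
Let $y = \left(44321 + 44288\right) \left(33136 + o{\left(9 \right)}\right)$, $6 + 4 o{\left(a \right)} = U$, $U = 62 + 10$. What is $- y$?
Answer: $- \frac{5875219745}{2} \approx -2.9376 \cdot 10^{9}$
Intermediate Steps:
$U = 72$
$o{\left(a \right)} = \frac{33}{2}$ ($o{\left(a \right)} = - \frac{3}{2} + \frac{1}{4} \cdot 72 = - \frac{3}{2} + 18 = \frac{33}{2}$)
$y = \frac{5875219745}{2}$ ($y = \left(44321 + 44288\right) \left(33136 + \frac{33}{2}\right) = 88609 \cdot \frac{66305}{2} = \frac{5875219745}{2} \approx 2.9376 \cdot 10^{9}$)
$- y = \left(-1\right) \frac{5875219745}{2} = - \frac{5875219745}{2}$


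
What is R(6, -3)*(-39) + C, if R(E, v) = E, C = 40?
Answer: -194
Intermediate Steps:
R(6, -3)*(-39) + C = 6*(-39) + 40 = -234 + 40 = -194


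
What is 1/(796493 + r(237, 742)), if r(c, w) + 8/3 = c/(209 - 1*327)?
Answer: 354/281956867 ≈ 1.2555e-6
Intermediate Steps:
r(c, w) = -8/3 - c/118 (r(c, w) = -8/3 + c/(209 - 1*327) = -8/3 + c/(209 - 327) = -8/3 + c/(-118) = -8/3 + c*(-1/118) = -8/3 - c/118)
1/(796493 + r(237, 742)) = 1/(796493 + (-8/3 - 1/118*237)) = 1/(796493 + (-8/3 - 237/118)) = 1/(796493 - 1655/354) = 1/(281956867/354) = 354/281956867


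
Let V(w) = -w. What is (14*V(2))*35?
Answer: -980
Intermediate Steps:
(14*V(2))*35 = (14*(-1*2))*35 = (14*(-2))*35 = -28*35 = -980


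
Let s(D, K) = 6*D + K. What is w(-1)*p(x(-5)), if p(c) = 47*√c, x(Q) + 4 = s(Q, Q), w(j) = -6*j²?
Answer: -282*I*√39 ≈ -1761.1*I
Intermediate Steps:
s(D, K) = K + 6*D
x(Q) = -4 + 7*Q (x(Q) = -4 + (Q + 6*Q) = -4 + 7*Q)
w(-1)*p(x(-5)) = (-6*(-1)²)*(47*√(-4 + 7*(-5))) = (-6*1)*(47*√(-4 - 35)) = -282*√(-39) = -282*I*√39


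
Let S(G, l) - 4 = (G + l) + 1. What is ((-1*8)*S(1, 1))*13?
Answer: -728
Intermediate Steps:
S(G, l) = 5 + G + l (S(G, l) = 4 + ((G + l) + 1) = 4 + (1 + G + l) = 5 + G + l)
((-1*8)*S(1, 1))*13 = ((-1*8)*(5 + 1 + 1))*13 = -8*7*13 = -56*13 = -728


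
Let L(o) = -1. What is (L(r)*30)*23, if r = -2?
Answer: -690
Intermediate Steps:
(L(r)*30)*23 = -1*30*23 = -30*23 = -690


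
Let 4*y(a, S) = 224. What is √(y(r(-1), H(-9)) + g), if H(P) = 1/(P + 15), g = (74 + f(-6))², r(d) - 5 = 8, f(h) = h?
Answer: 6*√130 ≈ 68.411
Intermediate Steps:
r(d) = 13 (r(d) = 5 + 8 = 13)
g = 4624 (g = (74 - 6)² = 68² = 4624)
H(P) = 1/(15 + P)
y(a, S) = 56 (y(a, S) = (¼)*224 = 56)
√(y(r(-1), H(-9)) + g) = √(56 + 4624) = √4680 = 6*√130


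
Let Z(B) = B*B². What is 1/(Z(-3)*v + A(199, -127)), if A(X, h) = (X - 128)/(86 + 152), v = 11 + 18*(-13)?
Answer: 238/1433069 ≈ 0.00016608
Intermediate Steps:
Z(B) = B³
v = -223 (v = 11 - 234 = -223)
A(X, h) = -64/119 + X/238 (A(X, h) = (-128 + X)/238 = (-128 + X)*(1/238) = -64/119 + X/238)
1/(Z(-3)*v + A(199, -127)) = 1/((-3)³*(-223) + (-64/119 + (1/238)*199)) = 1/(-27*(-223) + (-64/119 + 199/238)) = 1/(6021 + 71/238) = 1/(1433069/238) = 238/1433069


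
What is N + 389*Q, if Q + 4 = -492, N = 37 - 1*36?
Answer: -192943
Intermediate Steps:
N = 1 (N = 37 - 36 = 1)
Q = -496 (Q = -4 - 492 = -496)
N + 389*Q = 1 + 389*(-496) = 1 - 192944 = -192943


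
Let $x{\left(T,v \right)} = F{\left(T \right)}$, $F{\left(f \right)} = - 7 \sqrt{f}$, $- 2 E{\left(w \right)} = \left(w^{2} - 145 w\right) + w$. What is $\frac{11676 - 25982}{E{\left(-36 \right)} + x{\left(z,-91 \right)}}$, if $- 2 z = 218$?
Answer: $\frac{46351440}{10502941} - \frac{100142 i \sqrt{109}}{10502941} \approx 4.4132 - 0.099545 i$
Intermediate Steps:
$E{\left(w \right)} = 72 w - \frac{w^{2}}{2}$ ($E{\left(w \right)} = - \frac{\left(w^{2} - 145 w\right) + w}{2} = - \frac{w^{2} - 144 w}{2} = 72 w - \frac{w^{2}}{2}$)
$z = -109$ ($z = \left(- \frac{1}{2}\right) 218 = -109$)
$x{\left(T,v \right)} = - 7 \sqrt{T}$
$\frac{11676 - 25982}{E{\left(-36 \right)} + x{\left(z,-91 \right)}} = \frac{11676 - 25982}{\frac{1}{2} \left(-36\right) \left(144 - -36\right) - 7 \sqrt{-109}} = - \frac{14306}{\frac{1}{2} \left(-36\right) \left(144 + 36\right) - 7 i \sqrt{109}} = - \frac{14306}{\frac{1}{2} \left(-36\right) 180 - 7 i \sqrt{109}} = - \frac{14306}{-3240 - 7 i \sqrt{109}}$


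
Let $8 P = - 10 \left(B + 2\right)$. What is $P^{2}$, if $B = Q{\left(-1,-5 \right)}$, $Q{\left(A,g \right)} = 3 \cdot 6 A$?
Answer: $400$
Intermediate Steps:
$Q{\left(A,g \right)} = 18 A$
$B = -18$ ($B = 18 \left(-1\right) = -18$)
$P = 20$ ($P = \frac{\left(-10\right) \left(-18 + 2\right)}{8} = \frac{\left(-10\right) \left(-16\right)}{8} = \frac{1}{8} \cdot 160 = 20$)
$P^{2} = 20^{2} = 400$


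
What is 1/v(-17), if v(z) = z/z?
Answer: 1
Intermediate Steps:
v(z) = 1
1/v(-17) = 1/1 = 1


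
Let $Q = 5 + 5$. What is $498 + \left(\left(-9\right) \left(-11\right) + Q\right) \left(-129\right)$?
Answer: $-13563$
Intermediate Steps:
$Q = 10$
$498 + \left(\left(-9\right) \left(-11\right) + Q\right) \left(-129\right) = 498 + \left(\left(-9\right) \left(-11\right) + 10\right) \left(-129\right) = 498 + \left(99 + 10\right) \left(-129\right) = 498 + 109 \left(-129\right) = 498 - 14061 = -13563$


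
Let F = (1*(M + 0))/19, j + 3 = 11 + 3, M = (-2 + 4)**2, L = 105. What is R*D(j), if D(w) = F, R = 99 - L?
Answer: -24/19 ≈ -1.2632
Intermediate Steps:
R = -6 (R = 99 - 1*105 = 99 - 105 = -6)
M = 4 (M = 2**2 = 4)
j = 11 (j = -3 + (11 + 3) = -3 + 14 = 11)
F = 4/19 (F = (1*(4 + 0))/19 = (1*4)*(1/19) = 4*(1/19) = 4/19 ≈ 0.21053)
D(w) = 4/19
R*D(j) = -6*4/19 = -24/19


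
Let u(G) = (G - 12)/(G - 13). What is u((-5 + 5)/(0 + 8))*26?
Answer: 24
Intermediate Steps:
u(G) = (-12 + G)/(-13 + G)
u((-5 + 5)/(0 + 8))*26 = ((-12 + (-5 + 5)/(0 + 8))/(-13 + (-5 + 5)/(0 + 8)))*26 = ((-12 + 0/8)/(-13 + 0/8))*26 = ((-12 + 0*(1/8))/(-13 + 0*(1/8)))*26 = ((-12 + 0)/(-13 + 0))*26 = (-12/(-13))*26 = -1/13*(-12)*26 = (12/13)*26 = 24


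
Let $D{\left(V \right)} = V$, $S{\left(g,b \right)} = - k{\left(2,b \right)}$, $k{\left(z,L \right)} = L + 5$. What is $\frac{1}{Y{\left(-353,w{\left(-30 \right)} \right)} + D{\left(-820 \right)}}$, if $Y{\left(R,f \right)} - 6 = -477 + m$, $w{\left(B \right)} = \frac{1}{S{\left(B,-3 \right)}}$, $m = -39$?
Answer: $- \frac{1}{1330} \approx -0.00075188$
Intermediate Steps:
$k{\left(z,L \right)} = 5 + L$
$S{\left(g,b \right)} = -5 - b$ ($S{\left(g,b \right)} = - (5 + b) = -5 - b$)
$w{\left(B \right)} = - \frac{1}{2}$ ($w{\left(B \right)} = \frac{1}{-5 - -3} = \frac{1}{-5 + 3} = \frac{1}{-2} = - \frac{1}{2}$)
$Y{\left(R,f \right)} = -510$ ($Y{\left(R,f \right)} = 6 - 516 = -510$)
$\frac{1}{Y{\left(-353,w{\left(-30 \right)} \right)} + D{\left(-820 \right)}} = \frac{1}{-510 - 820} = \frac{1}{-1330} = - \frac{1}{1330}$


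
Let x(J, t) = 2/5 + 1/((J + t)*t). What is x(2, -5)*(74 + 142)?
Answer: 504/5 ≈ 100.80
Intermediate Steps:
x(J, t) = ⅖ + 1/(t*(J + t)) (x(J, t) = 2*(⅕) + 1/(t*(J + t)) = ⅖ + 1/(t*(J + t)))
x(2, -5)*(74 + 142) = ((⅕)*(5 + 2*(-5)² + 2*2*(-5))/(-5*(2 - 5)))*(74 + 142) = ((⅕)*(-⅕)*(5 + 2*25 - 20)/(-3))*216 = ((⅕)*(-⅕)*(-⅓)*(5 + 50 - 20))*216 = ((⅕)*(-⅕)*(-⅓)*35)*216 = (7/15)*216 = 504/5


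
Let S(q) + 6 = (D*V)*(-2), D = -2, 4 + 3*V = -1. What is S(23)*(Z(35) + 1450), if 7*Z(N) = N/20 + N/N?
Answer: -257203/14 ≈ -18372.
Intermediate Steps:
V = -5/3 (V = -4/3 + (1/3)*(-1) = -4/3 - 1/3 = -5/3 ≈ -1.6667)
S(q) = -38/3 (S(q) = -6 - 2*(-5/3)*(-2) = -6 + (10/3)*(-2) = -6 - 20/3 = -38/3)
Z(N) = 1/7 + N/140 (Z(N) = (N/20 + N/N)/7 = (N*(1/20) + 1)/7 = (N/20 + 1)/7 = (1 + N/20)/7 = 1/7 + N/140)
S(23)*(Z(35) + 1450) = -38*((1/7 + (1/140)*35) + 1450)/3 = -38*((1/7 + 1/4) + 1450)/3 = -38*(11/28 + 1450)/3 = -38/3*40611/28 = -257203/14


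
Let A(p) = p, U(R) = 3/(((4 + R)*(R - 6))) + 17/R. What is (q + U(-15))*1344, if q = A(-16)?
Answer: -1265536/55 ≈ -23010.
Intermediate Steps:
U(R) = 17/R + 3/((-6 + R)*(4 + R)) (U(R) = 3/(((4 + R)*(-6 + R))) + 17/R = 3/(((-6 + R)*(4 + R))) + 17/R = 3*(1/((-6 + R)*(4 + R))) + 17/R = 3/((-6 + R)*(4 + R)) + 17/R = 17/R + 3/((-6 + R)*(4 + R)))
q = -16
(q + U(-15))*1344 = (-16 + (408 - 17*(-15)² + 31*(-15))/((-15)*(24 - 1*(-15)² + 2*(-15))))*1344 = (-16 - (408 - 17*225 - 465)/(15*(24 - 1*225 - 30)))*1344 = (-16 - (408 - 3825 - 465)/(15*(24 - 225 - 30)))*1344 = (-16 - 1/15*(-3882)/(-231))*1344 = (-16 - 1/15*(-1/231)*(-3882))*1344 = (-16 - 1294/1155)*1344 = -19774/1155*1344 = -1265536/55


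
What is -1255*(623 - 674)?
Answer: 64005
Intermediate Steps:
-1255*(623 - 674) = -1255*(-51) = 64005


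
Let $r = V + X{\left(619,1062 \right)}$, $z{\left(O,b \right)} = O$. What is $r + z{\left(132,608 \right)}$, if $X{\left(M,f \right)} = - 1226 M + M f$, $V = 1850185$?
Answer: $1748801$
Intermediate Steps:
$r = 1748669$ ($r = 1850185 + 619 \left(-1226 + 1062\right) = 1850185 + 619 \left(-164\right) = 1850185 - 101516 = 1748669$)
$r + z{\left(132,608 \right)} = 1748669 + 132 = 1748801$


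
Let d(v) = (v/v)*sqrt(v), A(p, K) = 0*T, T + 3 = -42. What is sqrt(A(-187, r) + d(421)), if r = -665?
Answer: 421**(1/4) ≈ 4.5297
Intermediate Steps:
T = -45 (T = -3 - 42 = -45)
A(p, K) = 0 (A(p, K) = 0*(-45) = 0)
d(v) = sqrt(v) (d(v) = 1*sqrt(v) = sqrt(v))
sqrt(A(-187, r) + d(421)) = sqrt(0 + sqrt(421)) = sqrt(sqrt(421)) = 421**(1/4)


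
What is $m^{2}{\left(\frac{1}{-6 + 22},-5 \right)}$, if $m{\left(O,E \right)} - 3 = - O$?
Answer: $\frac{2209}{256} \approx 8.6289$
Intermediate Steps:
$m{\left(O,E \right)} = 3 - O$
$m^{2}{\left(\frac{1}{-6 + 22},-5 \right)} = \left(3 - \frac{1}{-6 + 22}\right)^{2} = \left(3 - \frac{1}{16}\right)^{2} = \left(\frac{47}{16}\right)^{2} = \frac{2209}{256}$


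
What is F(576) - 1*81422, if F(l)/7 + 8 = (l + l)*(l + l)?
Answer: 9208250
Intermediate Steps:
F(l) = -56 + 28*l**2 (F(l) = -56 + 7*((l + l)*(l + l)) = -56 + 7*((2*l)*(2*l)) = -56 + 7*(4*l**2) = -56 + 28*l**2)
F(576) - 1*81422 = (-56 + 28*576**2) - 1*81422 = (-56 + 28*331776) - 81422 = (-56 + 9289728) - 81422 = 9289672 - 81422 = 9208250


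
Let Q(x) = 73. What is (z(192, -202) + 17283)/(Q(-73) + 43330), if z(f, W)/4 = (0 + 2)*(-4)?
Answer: 17251/43403 ≈ 0.39746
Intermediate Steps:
z(f, W) = -32 (z(f, W) = 4*((0 + 2)*(-4)) = 4*(2*(-4)) = 4*(-8) = -32)
(z(192, -202) + 17283)/(Q(-73) + 43330) = (-32 + 17283)/(73 + 43330) = 17251/43403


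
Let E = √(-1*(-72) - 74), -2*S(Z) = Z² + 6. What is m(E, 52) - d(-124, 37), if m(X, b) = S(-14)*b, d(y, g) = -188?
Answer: -5064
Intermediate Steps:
S(Z) = -3 - Z²/2 (S(Z) = -(Z² + 6)/2 = -(6 + Z²)/2 = -3 - Z²/2)
E = I*√2 (E = √(72 - 74) = √(-2) = I*√2 ≈ 1.4142*I)
m(X, b) = -101*b (m(X, b) = (-3 - ½*(-14)²)*b = (-3 - ½*196)*b = (-3 - 98)*b = -101*b)
m(E, 52) - d(-124, 37) = -101*52 - 1*(-188) = -5252 + 188 = -5064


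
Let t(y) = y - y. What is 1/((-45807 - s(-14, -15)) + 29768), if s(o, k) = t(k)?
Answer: -1/16039 ≈ -6.2348e-5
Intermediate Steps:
t(y) = 0
s(o, k) = 0
1/((-45807 - s(-14, -15)) + 29768) = 1/((-45807 - 1*0) + 29768) = 1/((-45807 + 0) + 29768) = 1/(-45807 + 29768) = 1/(-16039) = -1/16039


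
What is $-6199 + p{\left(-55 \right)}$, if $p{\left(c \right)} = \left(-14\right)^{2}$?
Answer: $-6003$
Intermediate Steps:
$p{\left(c \right)} = 196$
$-6199 + p{\left(-55 \right)} = -6199 + 196 = -6003$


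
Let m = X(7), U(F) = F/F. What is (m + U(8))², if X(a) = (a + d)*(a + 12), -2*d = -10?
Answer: 52441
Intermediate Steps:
d = 5 (d = -½*(-10) = 5)
U(F) = 1
X(a) = (5 + a)*(12 + a) (X(a) = (a + 5)*(a + 12) = (5 + a)*(12 + a))
m = 228 (m = 60 + 7² + 17*7 = 60 + 49 + 119 = 228)
(m + U(8))² = (228 + 1)² = 229² = 52441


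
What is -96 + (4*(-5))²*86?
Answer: 34304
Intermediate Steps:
-96 + (4*(-5))²*86 = -96 + (-20)²*86 = -96 + 400*86 = -96 + 34400 = 34304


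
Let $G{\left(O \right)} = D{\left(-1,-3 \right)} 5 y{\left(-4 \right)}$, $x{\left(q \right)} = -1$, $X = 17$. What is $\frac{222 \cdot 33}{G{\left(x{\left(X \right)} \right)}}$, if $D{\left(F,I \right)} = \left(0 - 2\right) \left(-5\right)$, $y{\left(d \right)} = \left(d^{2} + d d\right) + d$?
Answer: $\frac{3663}{700} \approx 5.2329$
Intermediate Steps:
$y{\left(d \right)} = d + 2 d^{2}$ ($y{\left(d \right)} = \left(d^{2} + d^{2}\right) + d = 2 d^{2} + d = d + 2 d^{2}$)
$D{\left(F,I \right)} = 10$ ($D{\left(F,I \right)} = \left(-2\right) \left(-5\right) = 10$)
$G{\left(O \right)} = 1400$ ($G{\left(O \right)} = 10 \cdot 5 \left(- 4 \left(1 + 2 \left(-4\right)\right)\right) = 50 \left(- 4 \left(1 - 8\right)\right) = 50 \left(\left(-4\right) \left(-7\right)\right) = 50 \cdot 28 = 1400$)
$\frac{222 \cdot 33}{G{\left(x{\left(X \right)} \right)}} = \frac{222 \cdot 33}{1400} = 7326 \cdot \frac{1}{1400} = \frac{3663}{700}$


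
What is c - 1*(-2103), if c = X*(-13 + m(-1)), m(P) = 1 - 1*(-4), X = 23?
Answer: 1919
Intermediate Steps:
m(P) = 5 (m(P) = 1 + 4 = 5)
c = -184 (c = 23*(-13 + 5) = 23*(-8) = -184)
c - 1*(-2103) = -184 - 1*(-2103) = -184 + 2103 = 1919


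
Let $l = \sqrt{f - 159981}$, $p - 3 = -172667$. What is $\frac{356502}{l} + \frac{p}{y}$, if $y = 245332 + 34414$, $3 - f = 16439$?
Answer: $- \frac{86332}{139873} - \frac{356502 i \sqrt{176417}}{176417} \approx -0.61722 - 848.77 i$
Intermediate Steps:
$f = -16436$ ($f = 3 - 16439 = -16436$)
$p = -172664$ ($p = 3 - 172667 = -172664$)
$l = i \sqrt{176417}$ ($l = \sqrt{-16436 - 159981} = \sqrt{-176417} = i \sqrt{176417} \approx 420.02 i$)
$y = 279746$
$\frac{356502}{l} + \frac{p}{y} = \frac{356502}{i \sqrt{176417}} - \frac{172664}{279746} = 356502 \left(- \frac{i \sqrt{176417}}{176417}\right) - \frac{86332}{139873} = - \frac{356502 i \sqrt{176417}}{176417} - \frac{86332}{139873} = - \frac{86332}{139873} - \frac{356502 i \sqrt{176417}}{176417}$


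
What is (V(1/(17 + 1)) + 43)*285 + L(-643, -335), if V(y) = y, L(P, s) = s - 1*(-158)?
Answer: 72563/6 ≈ 12094.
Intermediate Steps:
L(P, s) = 158 + s (L(P, s) = s + 158 = 158 + s)
(V(1/(17 + 1)) + 43)*285 + L(-643, -335) = (1/(17 + 1) + 43)*285 + (158 - 335) = (1/18 + 43)*285 - 177 = (775/18)*285 - 177 = 73625/6 - 177 = 72563/6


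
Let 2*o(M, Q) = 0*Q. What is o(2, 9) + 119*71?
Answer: 8449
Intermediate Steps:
o(M, Q) = 0 (o(M, Q) = (0*Q)/2 = (½)*0 = 0)
o(2, 9) + 119*71 = 0 + 119*71 = 0 + 8449 = 8449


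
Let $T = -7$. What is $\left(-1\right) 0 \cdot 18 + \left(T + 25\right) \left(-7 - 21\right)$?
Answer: $-504$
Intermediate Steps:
$\left(-1\right) 0 \cdot 18 + \left(T + 25\right) \left(-7 - 21\right) = \left(-1\right) 0 \cdot 18 + \left(-7 + 25\right) \left(-7 - 21\right) = 0 \cdot 18 + 18 \left(-28\right) = 0 - 504 = -504$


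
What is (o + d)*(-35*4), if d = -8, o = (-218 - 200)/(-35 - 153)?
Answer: 38010/47 ≈ 808.72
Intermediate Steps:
o = 209/94 (o = -418/(-188) = -418*(-1/188) = 209/94 ≈ 2.2234)
(o + d)*(-35*4) = (209/94 - 8)*(-35*4) = -543/94*(-140) = 38010/47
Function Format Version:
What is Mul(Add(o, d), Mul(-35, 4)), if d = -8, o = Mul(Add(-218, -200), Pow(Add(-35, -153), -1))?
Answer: Rational(38010, 47) ≈ 808.72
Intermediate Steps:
o = Rational(209, 94) (o = Mul(-418, Pow(-188, -1)) = Mul(-418, Rational(-1, 188)) = Rational(209, 94) ≈ 2.2234)
Mul(Add(o, d), Mul(-35, 4)) = Mul(Add(Rational(209, 94), -8), Mul(-35, 4)) = Mul(Rational(-543, 94), -140) = Rational(38010, 47)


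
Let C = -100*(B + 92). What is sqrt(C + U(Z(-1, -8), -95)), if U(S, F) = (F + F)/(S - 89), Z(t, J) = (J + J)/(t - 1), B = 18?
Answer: I*sqrt(890810)/9 ≈ 104.87*I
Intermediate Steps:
Z(t, J) = 2*J/(-1 + t) (Z(t, J) = (2*J)/(-1 + t) = 2*J/(-1 + t))
C = -11000 (C = -100*(18 + 92) = -100*110 = -11000)
U(S, F) = 2*F/(-89 + S) (U(S, F) = (2*F)/(-89 + S) = 2*F/(-89 + S))
sqrt(C + U(Z(-1, -8), -95)) = sqrt(-11000 + 2*(-95)/(-89 + 2*(-8)/(-1 - 1))) = sqrt(-11000 + 2*(-95)/(-89 + 2*(-8)/(-2))) = sqrt(-11000 + 2*(-95)/(-89 + 2*(-8)*(-1/2))) = sqrt(-11000 + 2*(-95)/(-89 + 8)) = sqrt(-11000 + 2*(-95)/(-81)) = sqrt(-11000 + 2*(-95)*(-1/81)) = sqrt(-11000 + 190/81) = sqrt(-890810/81) = I*sqrt(890810)/9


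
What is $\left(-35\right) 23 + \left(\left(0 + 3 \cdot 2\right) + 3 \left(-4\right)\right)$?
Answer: $-811$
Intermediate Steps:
$\left(-35\right) 23 + \left(\left(0 + 3 \cdot 2\right) + 3 \left(-4\right)\right) = -805 + \left(\left(0 + 6\right) - 12\right) = -805 + \left(6 - 12\right) = -805 - 6 = -811$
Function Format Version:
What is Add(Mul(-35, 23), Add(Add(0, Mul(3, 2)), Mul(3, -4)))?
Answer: -811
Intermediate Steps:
Add(Mul(-35, 23), Add(Add(0, Mul(3, 2)), Mul(3, -4))) = Add(-805, Add(Add(0, 6), -12)) = Add(-805, Add(6, -12)) = Add(-805, -6) = -811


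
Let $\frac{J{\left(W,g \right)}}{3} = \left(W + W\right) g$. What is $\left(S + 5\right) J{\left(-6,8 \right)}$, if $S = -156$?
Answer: $43488$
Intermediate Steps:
$J{\left(W,g \right)} = 6 W g$ ($J{\left(W,g \right)} = 3 \left(W + W\right) g = 3 \cdot 2 W g = 6 W g$)
$\left(S + 5\right) J{\left(-6,8 \right)} = \left(-156 + 5\right) 6 \left(-6\right) 8 = \left(-151\right) \left(-288\right) = 43488$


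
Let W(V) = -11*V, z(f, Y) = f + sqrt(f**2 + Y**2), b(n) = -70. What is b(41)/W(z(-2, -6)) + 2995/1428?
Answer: 115495/47124 + 35*sqrt(10)/99 ≈ 3.5689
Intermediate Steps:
z(f, Y) = f + sqrt(Y**2 + f**2)
b(41)/W(z(-2, -6)) + 2995/1428 = -70*(-1/(11*(-2 + sqrt((-6)**2 + (-2)**2)))) + 2995/1428 = -70*(-1/(11*(-2 + sqrt(36 + 4)))) + 2995*(1/1428) = -70*(-1/(11*(-2 + sqrt(40)))) + 2995/1428 = -70*(-1/(11*(-2 + 2*sqrt(10)))) + 2995/1428 = -70/(22 - 22*sqrt(10)) + 2995/1428 = 2995/1428 - 70/(22 - 22*sqrt(10))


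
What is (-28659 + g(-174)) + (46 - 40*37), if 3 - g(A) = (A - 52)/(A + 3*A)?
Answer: -10471433/348 ≈ -30090.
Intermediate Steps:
g(A) = 3 - (-52 + A)/(4*A) (g(A) = 3 - (A - 52)/(A + 3*A) = 3 - (-52 + A)/(4*A))
(-28659 + g(-174)) + (46 - 40*37) = (-28659 + (11/4 + 13/(-174))) + (46 - 40*37) = (-28659 + (11/4 + 13*(-1/174))) + (46 - 1480) = (-28659 + (11/4 - 13/174)) - 1434 = (-28659 + 931/348) - 1434 = -9972401/348 - 1434 = -10471433/348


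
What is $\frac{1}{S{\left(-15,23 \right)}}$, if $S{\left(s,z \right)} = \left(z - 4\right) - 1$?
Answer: $\frac{1}{18} \approx 0.055556$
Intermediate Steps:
$S{\left(s,z \right)} = -5 + z$ ($S{\left(s,z \right)} = \left(-4 + z\right) - 1 = -5 + z$)
$\frac{1}{S{\left(-15,23 \right)}} = \frac{1}{-5 + 23} = \frac{1}{18}$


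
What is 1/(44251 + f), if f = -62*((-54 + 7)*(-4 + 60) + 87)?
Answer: 1/202041 ≈ 4.9495e-6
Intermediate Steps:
f = 157790 (f = -62*(-47*56 + 87) = -62*(-2632 + 87) = -62*(-2545) = 157790)
1/(44251 + f) = 1/(44251 + 157790) = 1/202041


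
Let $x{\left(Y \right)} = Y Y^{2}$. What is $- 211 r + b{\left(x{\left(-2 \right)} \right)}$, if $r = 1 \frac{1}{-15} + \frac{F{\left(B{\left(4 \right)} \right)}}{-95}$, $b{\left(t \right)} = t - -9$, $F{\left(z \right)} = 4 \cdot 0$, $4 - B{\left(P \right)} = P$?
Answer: $\frac{226}{15} \approx 15.067$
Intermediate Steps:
$B{\left(P \right)} = 4 - P$
$x{\left(Y \right)} = Y^{3}$
$F{\left(z \right)} = 0$
$b{\left(t \right)} = 9 + t$ ($b{\left(t \right)} = t + 9 = 9 + t$)
$r = - \frac{1}{15}$ ($r = 1 \frac{1}{-15} + \frac{0}{-95} = 1 \left(- \frac{1}{15}\right) + 0 \left(- \frac{1}{95}\right) = - \frac{1}{15} + 0 = - \frac{1}{15} \approx -0.066667$)
$- 211 r + b{\left(x{\left(-2 \right)} \right)} = \left(-211\right) \left(- \frac{1}{15}\right) + \left(9 + \left(-2\right)^{3}\right) = \frac{211}{15} + \left(9 - 8\right) = \frac{211}{15} + 1 = \frac{226}{15}$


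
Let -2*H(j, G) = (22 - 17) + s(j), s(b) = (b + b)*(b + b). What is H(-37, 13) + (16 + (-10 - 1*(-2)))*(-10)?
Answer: -5641/2 ≈ -2820.5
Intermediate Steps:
s(b) = 4*b**2 (s(b) = (2*b)*(2*b) = 4*b**2)
H(j, G) = -5/2 - 2*j**2 (H(j, G) = -((22 - 17) + 4*j**2)/2 = -(5 + 4*j**2)/2 = -5/2 - 2*j**2)
H(-37, 13) + (16 + (-10 - 1*(-2)))*(-10) = (-5/2 - 2*(-37)**2) + (16 + (-10 - 1*(-2)))*(-10) = (-5/2 - 2*1369) + (16 + (-10 + 2))*(-10) = (-5/2 - 2738) + (16 - 8)*(-10) = -5481/2 + 8*(-10) = -5481/2 - 80 = -5641/2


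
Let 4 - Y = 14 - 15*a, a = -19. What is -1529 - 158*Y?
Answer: 45081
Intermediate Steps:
Y = -295 (Y = 4 - (14 - 15*(-19)) = 4 - (14 + 285) = 4 - 1*299 = 4 - 299 = -295)
-1529 - 158*Y = -1529 - 158*(-295) = -1529 + 46610 = 45081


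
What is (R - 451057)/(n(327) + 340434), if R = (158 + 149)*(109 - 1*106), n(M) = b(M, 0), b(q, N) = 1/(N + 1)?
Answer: -450136/340435 ≈ -1.3222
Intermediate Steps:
b(q, N) = 1/(1 + N)
n(M) = 1 (n(M) = 1/(1 + 0) = 1/1 = 1)
R = 921 (R = 307*(109 - 106) = 307*3 = 921)
(R - 451057)/(n(327) + 340434) = (921 - 451057)/(1 + 340434) = -450136/340435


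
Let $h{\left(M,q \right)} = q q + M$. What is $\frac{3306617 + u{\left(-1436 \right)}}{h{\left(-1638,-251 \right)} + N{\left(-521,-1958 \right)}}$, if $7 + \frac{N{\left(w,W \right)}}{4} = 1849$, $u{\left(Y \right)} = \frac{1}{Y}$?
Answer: $\frac{279311883}{5805748} \approx 48.11$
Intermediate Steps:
$N{\left(w,W \right)} = 7368$ ($N{\left(w,W \right)} = -28 + 4 \cdot 1849 = -28 + 7396 = 7368$)
$h{\left(M,q \right)} = M + q^{2}$ ($h{\left(M,q \right)} = q^{2} + M = M + q^{2}$)
$\frac{3306617 + u{\left(-1436 \right)}}{h{\left(-1638,-251 \right)} + N{\left(-521,-1958 \right)}} = \frac{3306617 + \frac{1}{-1436}}{\left(-1638 + \left(-251\right)^{2}\right) + 7368} = \frac{3306617 - \frac{1}{1436}}{\left(-1638 + 63001\right) + 7368} = \frac{4748302011}{1436 \left(61363 + 7368\right)} = \frac{4748302011}{1436 \cdot 68731} = \frac{4748302011}{1436} \cdot \frac{1}{68731} = \frac{279311883}{5805748}$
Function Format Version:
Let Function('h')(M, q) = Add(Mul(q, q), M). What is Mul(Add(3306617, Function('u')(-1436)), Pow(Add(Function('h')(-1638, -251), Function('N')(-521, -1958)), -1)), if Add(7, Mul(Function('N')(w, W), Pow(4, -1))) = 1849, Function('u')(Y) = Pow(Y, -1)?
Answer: Rational(279311883, 5805748) ≈ 48.110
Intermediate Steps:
Function('N')(w, W) = 7368 (Function('N')(w, W) = Add(-28, Mul(4, 1849)) = Add(-28, 7396) = 7368)
Function('h')(M, q) = Add(M, Pow(q, 2)) (Function('h')(M, q) = Add(Pow(q, 2), M) = Add(M, Pow(q, 2)))
Mul(Add(3306617, Function('u')(-1436)), Pow(Add(Function('h')(-1638, -251), Function('N')(-521, -1958)), -1)) = Mul(Add(3306617, Pow(-1436, -1)), Pow(Add(Add(-1638, Pow(-251, 2)), 7368), -1)) = Mul(Add(3306617, Rational(-1, 1436)), Pow(Add(Add(-1638, 63001), 7368), -1)) = Mul(Rational(4748302011, 1436), Pow(Add(61363, 7368), -1)) = Mul(Rational(4748302011, 1436), Pow(68731, -1)) = Mul(Rational(4748302011, 1436), Rational(1, 68731)) = Rational(279311883, 5805748)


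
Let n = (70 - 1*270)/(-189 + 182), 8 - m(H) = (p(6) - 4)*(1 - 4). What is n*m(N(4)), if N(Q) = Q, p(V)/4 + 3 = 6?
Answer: 6400/7 ≈ 914.29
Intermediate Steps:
p(V) = 12 (p(V) = -12 + 4*6 = -12 + 24 = 12)
m(H) = 32 (m(H) = 8 - (12 - 4)*(1 - 4) = 8 - 8*(-3) = 8 - 1*(-24) = 8 + 24 = 32)
n = 200/7 (n = (70 - 270)/(-7) = -200*(-⅐) = 200/7 ≈ 28.571)
n*m(N(4)) = (200/7)*32 = 6400/7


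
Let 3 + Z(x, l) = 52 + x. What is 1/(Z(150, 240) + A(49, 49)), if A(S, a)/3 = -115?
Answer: -1/146 ≈ -0.0068493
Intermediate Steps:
Z(x, l) = 49 + x (Z(x, l) = -3 + (52 + x) = 49 + x)
A(S, a) = -345 (A(S, a) = 3*(-115) = -345)
1/(Z(150, 240) + A(49, 49)) = 1/((49 + 150) - 345) = 1/(199 - 345) = 1/(-146) = -1/146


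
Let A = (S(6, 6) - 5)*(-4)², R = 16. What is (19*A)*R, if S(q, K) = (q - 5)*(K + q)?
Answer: 34048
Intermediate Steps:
S(q, K) = (-5 + q)*(K + q)
A = 112 (A = ((6² - 5*6 - 5*6 + 6*6) - 5)*(-4)² = ((36 - 30 - 30 + 36) - 5)*16 = (12 - 5)*16 = 7*16 = 112)
(19*A)*R = (19*112)*16 = 2128*16 = 34048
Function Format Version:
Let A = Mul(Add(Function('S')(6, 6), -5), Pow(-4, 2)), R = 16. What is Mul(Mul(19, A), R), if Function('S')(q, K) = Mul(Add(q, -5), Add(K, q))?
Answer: 34048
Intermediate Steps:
Function('S')(q, K) = Mul(Add(-5, q), Add(K, q))
A = 112 (A = Mul(Add(Add(Pow(6, 2), Mul(-5, 6), Mul(-5, 6), Mul(6, 6)), -5), Pow(-4, 2)) = Mul(Add(Add(36, -30, -30, 36), -5), 16) = Mul(Add(12, -5), 16) = Mul(7, 16) = 112)
Mul(Mul(19, A), R) = Mul(Mul(19, 112), 16) = Mul(2128, 16) = 34048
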